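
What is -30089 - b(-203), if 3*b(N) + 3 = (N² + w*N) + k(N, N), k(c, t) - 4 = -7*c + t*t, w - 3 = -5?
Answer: -58171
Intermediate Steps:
w = -2 (w = 3 - 5 = -2)
k(c, t) = 4 + t² - 7*c (k(c, t) = 4 + (-7*c + t*t) = 4 + (-7*c + t²) = 4 + (t² - 7*c) = 4 + t² - 7*c)
b(N) = ⅓ - 3*N + 2*N²/3 (b(N) = -1 + ((N² - 2*N) + (4 + N² - 7*N))/3 = -1 + (4 - 9*N + 2*N²)/3 = -1 + (4/3 - 3*N + 2*N²/3) = ⅓ - 3*N + 2*N²/3)
-30089 - b(-203) = -30089 - (⅓ - 3*(-203) + (⅔)*(-203)²) = -30089 - (⅓ + 609 + (⅔)*41209) = -30089 - (⅓ + 609 + 82418/3) = -30089 - 1*28082 = -30089 - 28082 = -58171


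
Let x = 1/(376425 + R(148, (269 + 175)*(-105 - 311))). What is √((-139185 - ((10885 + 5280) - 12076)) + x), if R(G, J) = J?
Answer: I*√5266314085135713/191721 ≈ 378.52*I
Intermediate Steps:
x = 1/191721 (x = 1/(376425 + (269 + 175)*(-105 - 311)) = 1/(376425 + 444*(-416)) = 1/(376425 - 184704) = 1/191721 ≈ 5.2159e-6)
√((-139185 - ((10885 + 5280) - 12076)) + x) = √((-139185 - ((10885 + 5280) - 12076)) + 1/191721) = √((-139185 - (16165 - 12076)) + 1/191721) = √((-139185 - 1*4089) + 1/191721) = √((-139185 - 4089) + 1/191721) = √(-143274 + 1/191721) = √(-27468634553/191721) = I*√5266314085135713/191721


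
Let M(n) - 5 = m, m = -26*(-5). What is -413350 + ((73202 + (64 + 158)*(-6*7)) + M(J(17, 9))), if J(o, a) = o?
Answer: -349337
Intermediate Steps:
m = 130
M(n) = 135 (M(n) = 5 + 130 = 135)
-413350 + ((73202 + (64 + 158)*(-6*7)) + M(J(17, 9))) = -413350 + ((73202 + (64 + 158)*(-6*7)) + 135) = -413350 + ((73202 + 222*(-42)) + 135) = -413350 + ((73202 - 9324) + 135) = -413350 + (63878 + 135) = -413350 + 64013 = -349337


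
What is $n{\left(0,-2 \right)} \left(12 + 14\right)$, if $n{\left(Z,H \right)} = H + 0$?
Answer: $-52$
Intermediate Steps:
$n{\left(Z,H \right)} = H$
$n{\left(0,-2 \right)} \left(12 + 14\right) = - 2 \left(12 + 14\right) = \left(-2\right) 26 = -52$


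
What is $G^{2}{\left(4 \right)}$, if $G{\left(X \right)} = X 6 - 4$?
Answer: $400$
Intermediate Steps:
$G{\left(X \right)} = -4 + 6 X$ ($G{\left(X \right)} = 6 X - 4 = -4 + 6 X$)
$G^{2}{\left(4 \right)} = \left(-4 + 6 \cdot 4\right)^{2} = \left(-4 + 24\right)^{2} = 20^{2} = 400$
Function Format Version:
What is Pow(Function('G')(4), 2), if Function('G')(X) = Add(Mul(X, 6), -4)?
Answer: 400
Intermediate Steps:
Function('G')(X) = Add(-4, Mul(6, X)) (Function('G')(X) = Add(Mul(6, X), -4) = Add(-4, Mul(6, X)))
Pow(Function('G')(4), 2) = Pow(Add(-4, Mul(6, 4)), 2) = Pow(Add(-4, 24), 2) = Pow(20, 2) = 400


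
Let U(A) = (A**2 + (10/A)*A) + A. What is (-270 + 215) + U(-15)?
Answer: 165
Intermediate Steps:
U(A) = 10 + A + A**2 (U(A) = (A**2 + 10) + A = (10 + A**2) + A = 10 + A + A**2)
(-270 + 215) + U(-15) = (-270 + 215) + (10 - 15 + (-15)**2) = -55 + (10 - 15 + 225) = -55 + 220 = 165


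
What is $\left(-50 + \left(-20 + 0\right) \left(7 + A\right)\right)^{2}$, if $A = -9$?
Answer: $100$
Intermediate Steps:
$\left(-50 + \left(-20 + 0\right) \left(7 + A\right)\right)^{2} = \left(-50 + \left(-20 + 0\right) \left(7 - 9\right)\right)^{2} = \left(-50 - -40\right)^{2} = \left(-50 + 40\right)^{2} = \left(-10\right)^{2} = 100$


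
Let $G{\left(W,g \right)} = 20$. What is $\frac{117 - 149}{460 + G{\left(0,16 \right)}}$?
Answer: $- \frac{1}{15} \approx -0.066667$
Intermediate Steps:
$\frac{117 - 149}{460 + G{\left(0,16 \right)}} = \frac{117 - 149}{460 + 20} = - \frac{32}{480} = \left(-32\right) \frac{1}{480} = - \frac{1}{15}$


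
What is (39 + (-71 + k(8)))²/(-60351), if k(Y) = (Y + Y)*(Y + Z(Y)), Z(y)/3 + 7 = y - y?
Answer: -19200/20117 ≈ -0.95442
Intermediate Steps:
Z(y) = -21 (Z(y) = -21 + 3*(y - y) = -21 + 3*0 = -21 + 0 = -21)
k(Y) = 2*Y*(-21 + Y) (k(Y) = (Y + Y)*(Y - 21) = (2*Y)*(-21 + Y) = 2*Y*(-21 + Y))
(39 + (-71 + k(8)))²/(-60351) = (39 + (-71 + 2*8*(-21 + 8)))²/(-60351) = (39 + (-71 + 2*8*(-13)))²*(-1/60351) = (39 + (-71 - 208))²*(-1/60351) = (39 - 279)²*(-1/60351) = (-240)²*(-1/60351) = 57600*(-1/60351) = -19200/20117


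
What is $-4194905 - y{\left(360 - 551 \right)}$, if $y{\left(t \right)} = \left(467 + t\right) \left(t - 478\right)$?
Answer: $-4010261$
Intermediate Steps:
$y{\left(t \right)} = \left(-478 + t\right) \left(467 + t\right)$ ($y{\left(t \right)} = \left(467 + t\right) \left(-478 + t\right) = \left(-478 + t\right) \left(467 + t\right)$)
$-4194905 - y{\left(360 - 551 \right)} = -4194905 - \left(-223226 + \left(360 - 551\right)^{2} - 11 \left(360 - 551\right)\right) = -4194905 - \left(-223226 + \left(-191\right)^{2} - -2101\right) = -4194905 - \left(-223226 + 36481 + 2101\right) = -4194905 - -184644 = -4194905 + 184644 = -4010261$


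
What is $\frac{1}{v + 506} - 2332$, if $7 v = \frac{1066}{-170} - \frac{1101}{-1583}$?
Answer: $- \frac{1109666463907}{475843656} \approx -2332.0$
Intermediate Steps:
$v = - \frac{750154}{941885}$ ($v = \frac{\frac{1066}{-170} - \frac{1101}{-1583}}{7} = \frac{1066 \left(- \frac{1}{170}\right) - - \frac{1101}{1583}}{7} = \frac{- \frac{533}{85} + \frac{1101}{1583}}{7} = \frac{1}{7} \left(- \frac{750154}{134555}\right) = - \frac{750154}{941885} \approx -0.79644$)
$\frac{1}{v + 506} - 2332 = \frac{1}{- \frac{750154}{941885} + 506} - 2332 = \frac{1}{\frac{475843656}{941885}} - 2332 = \frac{941885}{475843656} - 2332 = - \frac{1109666463907}{475843656}$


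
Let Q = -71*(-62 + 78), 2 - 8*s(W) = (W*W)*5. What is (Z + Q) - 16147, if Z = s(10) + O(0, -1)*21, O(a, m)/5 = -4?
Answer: -71061/4 ≈ -17765.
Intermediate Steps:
O(a, m) = -20 (O(a, m) = 5*(-4) = -20)
s(W) = ¼ - 5*W²/8 (s(W) = ¼ - W*W*5/8 = ¼ - W²*5/8 = ¼ - 5*W²/8)
Q = -1136 (Q = -71*16 = -1136)
Z = -1929/4 (Z = (¼ - 5/8*10²) - 20*21 = (¼ - 5/8*100) - 420 = (¼ - 125/2) - 420 = -249/4 - 420 = -1929/4 ≈ -482.25)
(Z + Q) - 16147 = (-1929/4 - 1136) - 16147 = -6473/4 - 16147 = -71061/4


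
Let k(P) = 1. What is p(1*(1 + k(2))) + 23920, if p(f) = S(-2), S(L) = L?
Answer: 23918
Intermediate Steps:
p(f) = -2
p(1*(1 + k(2))) + 23920 = -2 + 23920 = 23918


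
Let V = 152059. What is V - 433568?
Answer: -281509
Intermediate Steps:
V - 433568 = 152059 - 433568 = -281509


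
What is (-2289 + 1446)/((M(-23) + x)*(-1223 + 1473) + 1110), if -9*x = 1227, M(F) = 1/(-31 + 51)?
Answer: 5058/197765 ≈ 0.025576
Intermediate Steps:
M(F) = 1/20
x = -409/3 (x = -1/9*1227 = -409/3 ≈ -136.33)
(-2289 + 1446)/((M(-23) + x)*(-1223 + 1473) + 1110) = (-2289 + 1446)/((1/20 - 409/3)*(-1223 + 1473) + 1110) = -843/(-8177/60*250 + 1110) = -843/(-204425/6 + 1110) = -843/(-197765/6) = -843*(-6/197765) = 5058/197765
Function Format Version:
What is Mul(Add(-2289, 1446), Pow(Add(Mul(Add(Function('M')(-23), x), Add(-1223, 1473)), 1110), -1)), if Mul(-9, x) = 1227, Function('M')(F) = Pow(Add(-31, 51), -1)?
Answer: Rational(5058, 197765) ≈ 0.025576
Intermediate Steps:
Function('M')(F) = Rational(1, 20) (Function('M')(F) = Pow(20, -1) = Rational(1, 20))
x = Rational(-409, 3) (x = Mul(Rational(-1, 9), 1227) = Rational(-409, 3) ≈ -136.33)
Mul(Add(-2289, 1446), Pow(Add(Mul(Add(Function('M')(-23), x), Add(-1223, 1473)), 1110), -1)) = Mul(Add(-2289, 1446), Pow(Add(Mul(Add(Rational(1, 20), Rational(-409, 3)), Add(-1223, 1473)), 1110), -1)) = Mul(-843, Pow(Add(Mul(Rational(-8177, 60), 250), 1110), -1)) = Mul(-843, Pow(Add(Rational(-204425, 6), 1110), -1)) = Mul(-843, Pow(Rational(-197765, 6), -1)) = Mul(-843, Rational(-6, 197765)) = Rational(5058, 197765)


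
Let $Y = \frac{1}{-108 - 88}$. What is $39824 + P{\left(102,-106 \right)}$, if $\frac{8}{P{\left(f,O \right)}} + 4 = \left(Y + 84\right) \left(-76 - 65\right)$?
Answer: $\frac{92473994640}{2322067} \approx 39824.0$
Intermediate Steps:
$Y = - \frac{1}{196}$ ($Y = \frac{1}{-108 - 88} = \frac{1}{-196} = - \frac{1}{196} \approx -0.005102$)
$P{\left(f,O \right)} = - \frac{1568}{2322067}$ ($P{\left(f,O \right)} = \frac{8}{-4 + \left(- \frac{1}{196} + 84\right) \left(-76 - 65\right)} = \frac{8}{-4 + \frac{16463}{196} \left(-141\right)} = \frac{8}{-4 - \frac{2321283}{196}} = \frac{8}{- \frac{2322067}{196}} = 8 \left(- \frac{196}{2322067}\right) = - \frac{1568}{2322067}$)
$39824 + P{\left(102,-106 \right)} = 39824 - \frac{1568}{2322067} = \frac{92473994640}{2322067}$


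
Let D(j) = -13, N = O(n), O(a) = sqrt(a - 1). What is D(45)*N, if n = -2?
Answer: -13*I*sqrt(3) ≈ -22.517*I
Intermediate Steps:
O(a) = sqrt(-1 + a)
N = I*sqrt(3) (N = sqrt(-1 - 2) = sqrt(-3) = I*sqrt(3) ≈ 1.732*I)
D(45)*N = -13*I*sqrt(3)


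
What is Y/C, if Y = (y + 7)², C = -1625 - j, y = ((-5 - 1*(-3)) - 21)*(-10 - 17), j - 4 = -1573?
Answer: -49298/7 ≈ -7042.6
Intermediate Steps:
j = -1569 (j = 4 - 1573 = -1569)
y = 621 (y = ((-5 + 3) - 21)*(-27) = (-2 - 21)*(-27) = -23*(-27) = 621)
C = -56 (C = -1625 - 1*(-1569) = -1625 + 1569 = -56)
Y = 394384 (Y = (621 + 7)² = 628² = 394384)
Y/C = 394384/(-56) = 394384*(-1/56) = -49298/7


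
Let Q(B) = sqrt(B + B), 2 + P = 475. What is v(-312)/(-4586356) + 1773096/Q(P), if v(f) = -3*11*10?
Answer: 165/2293178 + 886548*sqrt(946)/473 ≈ 57648.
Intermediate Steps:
P = 473 (P = -2 + 475 = 473)
Q(B) = sqrt(2)*sqrt(B) (Q(B) = sqrt(2*B) = sqrt(2)*sqrt(B))
v(f) = -330 (v(f) = -33*10 = -330)
v(-312)/(-4586356) + 1773096/Q(P) = -330/(-4586356) + 1773096/((sqrt(2)*sqrt(473))) = -330*(-1/4586356) + 1773096/(sqrt(946)) = 165/2293178 + 1773096*(sqrt(946)/946) = 165/2293178 + 886548*sqrt(946)/473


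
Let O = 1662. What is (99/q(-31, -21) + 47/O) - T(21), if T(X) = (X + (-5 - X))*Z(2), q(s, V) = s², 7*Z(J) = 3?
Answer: 25425665/11180274 ≈ 2.2742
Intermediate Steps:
Z(J) = 3/7 (Z(J) = (⅐)*3 = 3/7)
T(X) = -15/7 (T(X) = (X + (-5 - X))*(3/7) = -5*3/7 = -15/7)
(99/q(-31, -21) + 47/O) - T(21) = (99/((-31)²) + 47/1662) - 1*(-15/7) = (99/961 + 47*(1/1662)) + 15/7 = (99*(1/961) + 47/1662) + 15/7 = (99/961 + 47/1662) + 15/7 = 209705/1597182 + 15/7 = 25425665/11180274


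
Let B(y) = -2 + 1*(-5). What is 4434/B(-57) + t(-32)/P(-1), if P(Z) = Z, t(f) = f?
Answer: -4210/7 ≈ -601.43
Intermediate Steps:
B(y) = -7 (B(y) = -2 - 5 = -7)
4434/B(-57) + t(-32)/P(-1) = 4434/(-7) - 32/(-1) = 4434*(-1/7) - 32*(-1) = -4434/7 + 32 = -4210/7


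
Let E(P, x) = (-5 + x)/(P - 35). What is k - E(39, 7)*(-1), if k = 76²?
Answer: 11553/2 ≈ 5776.5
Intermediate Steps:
E(P, x) = (-5 + x)/(-35 + P)
k = 5776
k - E(39, 7)*(-1) = 5776 - (-5 + 7)/(-35 + 39)*(-1) = 5776 - 2/4*(-1) = 5776 - (¼)*2*(-1) = 5776 - (-1)/2 = 5776 - 1*(-½) = 5776 + ½ = 11553/2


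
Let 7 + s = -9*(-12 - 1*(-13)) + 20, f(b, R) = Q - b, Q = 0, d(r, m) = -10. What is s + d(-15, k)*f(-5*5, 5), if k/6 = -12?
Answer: -246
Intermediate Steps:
k = -72 (k = 6*(-12) = -72)
f(b, R) = -b (f(b, R) = 0 - b = -b)
s = 4 (s = -7 + (-9*(-12 - 1*(-13)) + 20) = -7 + (-9*(-12 + 13) + 20) = -7 + (-9*1 + 20) = -7 + (-9 + 20) = -7 + 11 = 4)
s + d(-15, k)*f(-5*5, 5) = 4 - (-10)*(-5*5) = 4 - (-10)*(-25) = 4 - 10*25 = 4 - 250 = -246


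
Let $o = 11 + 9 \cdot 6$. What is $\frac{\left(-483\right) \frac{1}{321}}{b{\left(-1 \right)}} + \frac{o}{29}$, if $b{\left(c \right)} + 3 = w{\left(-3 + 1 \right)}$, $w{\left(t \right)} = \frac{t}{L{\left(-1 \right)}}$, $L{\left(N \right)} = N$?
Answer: $\frac{11624}{3103} \approx 3.7461$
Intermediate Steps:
$w{\left(t \right)} = - t$ ($w{\left(t \right)} = \frac{t}{-1} = t \left(-1\right) = - t$)
$o = 65$ ($o = 11 + 54 = 65$)
$b{\left(c \right)} = -1$ ($b{\left(c \right)} = -3 - \left(-3 + 1\right) = -3 - -2 = -3 + 2 = -1$)
$\frac{\left(-483\right) \frac{1}{321}}{b{\left(-1 \right)}} + \frac{o}{29} = \frac{\left(-483\right) \frac{1}{321}}{-1} + \frac{65}{29} = \left(-483\right) \frac{1}{321} \left(-1\right) + 65 \cdot \frac{1}{29} = \left(- \frac{161}{107}\right) \left(-1\right) + \frac{65}{29} = \frac{161}{107} + \frac{65}{29} = \frac{11624}{3103}$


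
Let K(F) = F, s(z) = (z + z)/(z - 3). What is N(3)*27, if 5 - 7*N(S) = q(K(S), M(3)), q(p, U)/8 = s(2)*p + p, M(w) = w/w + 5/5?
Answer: 297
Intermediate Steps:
s(z) = 2*z/(-3 + z) (s(z) = (2*z)/(-3 + z) = 2*z/(-3 + z))
M(w) = 2 (M(w) = 1 + 5*(⅕) = 1 + 1 = 2)
q(p, U) = -24*p (q(p, U) = 8*((2*2/(-3 + 2))*p + p) = 8*((2*2/(-1))*p + p) = 8*((2*2*(-1))*p + p) = 8*(-4*p + p) = 8*(-3*p) = -24*p)
N(S) = 5/7 + 24*S/7 (N(S) = 5/7 - (-24)*S/7 = 5/7 + 24*S/7)
N(3)*27 = (5/7 + (24/7)*3)*27 = (5/7 + 72/7)*27 = 11*27 = 297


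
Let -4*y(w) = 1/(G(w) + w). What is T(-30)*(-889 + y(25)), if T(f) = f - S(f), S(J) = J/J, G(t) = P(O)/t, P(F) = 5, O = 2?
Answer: 13889891/504 ≈ 27559.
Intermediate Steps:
G(t) = 5/t
S(J) = 1
y(w) = -1/(4*(w + 5/w)) (y(w) = -1/(4*(5/w + w)) = -1/(4*(w + 5/w)))
T(f) = -1 + f (T(f) = f - 1*1 = f - 1 = -1 + f)
T(-30)*(-889 + y(25)) = (-1 - 30)*(-889 - 1*25/(20 + 4*25²)) = -31*(-889 - 1*25/(20 + 4*625)) = -31*(-889 - 1*25/(20 + 2500)) = -31*(-889 - 1*25/2520) = -31*(-889 - 1*25*1/2520) = -31*(-889 - 5/504) = -31*(-448061/504) = 13889891/504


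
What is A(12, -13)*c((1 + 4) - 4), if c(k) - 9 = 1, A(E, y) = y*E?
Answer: -1560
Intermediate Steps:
A(E, y) = E*y
c(k) = 10 (c(k) = 9 + 1 = 10)
A(12, -13)*c((1 + 4) - 4) = (12*(-13))*10 = -156*10 = -1560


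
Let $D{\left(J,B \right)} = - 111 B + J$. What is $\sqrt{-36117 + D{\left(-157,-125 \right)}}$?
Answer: $i \sqrt{22399} \approx 149.66 i$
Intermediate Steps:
$D{\left(J,B \right)} = J - 111 B$
$\sqrt{-36117 + D{\left(-157,-125 \right)}} = \sqrt{-36117 - -13718} = \sqrt{-36117 + \left(-157 + 13875\right)} = \sqrt{-36117 + 13718} = \sqrt{-22399} = i \sqrt{22399}$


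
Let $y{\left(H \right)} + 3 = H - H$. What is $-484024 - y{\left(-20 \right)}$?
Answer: $-484021$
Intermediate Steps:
$y{\left(H \right)} = -3$ ($y{\left(H \right)} = -3 + \left(H - H\right) = -3 + 0 = -3$)
$-484024 - y{\left(-20 \right)} = -484024 - -3 = -484024 + 3 = -484021$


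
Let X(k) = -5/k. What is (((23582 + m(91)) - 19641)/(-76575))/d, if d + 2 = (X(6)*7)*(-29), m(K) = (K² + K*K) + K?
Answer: -41188/25601575 ≈ -0.0016088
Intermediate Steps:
m(K) = K + 2*K² (m(K) = (K² + K²) + K = 2*K² + K = K + 2*K²)
d = 1003/6 (d = -2 + (-5/6*7)*(-29) = -2 + (-5*⅙*7)*(-29) = -2 - ⅚*7*(-29) = -2 - 35/6*(-29) = -2 + 1015/6 = 1003/6 ≈ 167.17)
(((23582 + m(91)) - 19641)/(-76575))/d = (((23582 + 91*(1 + 2*91)) - 19641)/(-76575))/(1003/6) = (((23582 + 91*(1 + 182)) - 19641)*(-1/76575))*(6/1003) = (((23582 + 91*183) - 19641)*(-1/76575))*(6/1003) = (((23582 + 16653) - 19641)*(-1/76575))*(6/1003) = ((40235 - 19641)*(-1/76575))*(6/1003) = (20594*(-1/76575))*(6/1003) = -20594/76575*6/1003 = -41188/25601575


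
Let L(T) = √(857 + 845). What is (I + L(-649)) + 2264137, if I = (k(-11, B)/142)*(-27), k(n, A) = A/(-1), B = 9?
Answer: 321507697/142 + √1702 ≈ 2.2642e+6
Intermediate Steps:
k(n, A) = -A (k(n, A) = A*(-1) = -A)
L(T) = √1702
I = 243/142 (I = (-1*9/142)*(-27) = -9*1/142*(-27) = -9/142*(-27) = 243/142 ≈ 1.7113)
(I + L(-649)) + 2264137 = (243/142 + √1702) + 2264137 = 321507697/142 + √1702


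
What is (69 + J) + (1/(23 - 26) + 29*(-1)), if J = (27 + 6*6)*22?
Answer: 4277/3 ≈ 1425.7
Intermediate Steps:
J = 1386 (J = (27 + 36)*22 = 63*22 = 1386)
(69 + J) + (1/(23 - 26) + 29*(-1)) = (69 + 1386) + (1/(23 - 26) + 29*(-1)) = 1455 + (1/(-3) - 29) = 1455 + (-⅓ - 29) = 1455 - 88/3 = 4277/3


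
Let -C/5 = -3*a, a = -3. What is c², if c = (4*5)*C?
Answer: 810000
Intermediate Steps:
C = -45 (C = -(-15)*(-3) = -5*9 = -45)
c = -900 (c = (4*5)*(-45) = 20*(-45) = -900)
c² = (-900)² = 810000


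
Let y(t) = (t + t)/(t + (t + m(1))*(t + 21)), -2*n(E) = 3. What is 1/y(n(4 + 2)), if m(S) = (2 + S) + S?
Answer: -63/4 ≈ -15.750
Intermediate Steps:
m(S) = 2 + 2*S
n(E) = -3/2 (n(E) = -½*3 = -3/2)
y(t) = 2*t/(t + (4 + t)*(21 + t)) (y(t) = (t + t)/(t + (t + (2 + 2*1))*(t + 21)) = (2*t)/(t + (t + (2 + 2))*(21 + t)) = (2*t)/(t + (t + 4)*(21 + t)) = (2*t)/(t + (4 + t)*(21 + t)) = 2*t/(t + (4 + t)*(21 + t)))
1/y(n(4 + 2)) = 1/(2*(-3/2)/(84 + (-3/2)² + 26*(-3/2))) = 1/(2*(-3/2)/(84 + 9/4 - 39)) = 1/(2*(-3/2)/(189/4)) = 1/(2*(-3/2)*(4/189)) = 1/(-4/63) = -63/4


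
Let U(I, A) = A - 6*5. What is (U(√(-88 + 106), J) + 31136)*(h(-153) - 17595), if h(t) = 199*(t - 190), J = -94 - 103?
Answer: -2653599468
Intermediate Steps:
J = -197
U(I, A) = -30 + A (U(I, A) = A - 30 = -30 + A)
h(t) = -37810 + 199*t (h(t) = 199*(-190 + t) = -37810 + 199*t)
(U(√(-88 + 106), J) + 31136)*(h(-153) - 17595) = ((-30 - 197) + 31136)*((-37810 + 199*(-153)) - 17595) = (-227 + 31136)*((-37810 - 30447) - 17595) = 30909*(-68257 - 17595) = 30909*(-85852) = -2653599468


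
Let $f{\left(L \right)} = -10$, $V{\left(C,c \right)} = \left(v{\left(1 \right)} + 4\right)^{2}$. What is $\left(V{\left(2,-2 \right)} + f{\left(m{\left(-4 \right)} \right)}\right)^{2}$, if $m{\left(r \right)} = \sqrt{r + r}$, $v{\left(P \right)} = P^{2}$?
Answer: $225$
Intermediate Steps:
$V{\left(C,c \right)} = 25$ ($V{\left(C,c \right)} = \left(1^{2} + 4\right)^{2} = \left(1 + 4\right)^{2} = 5^{2} = 25$)
$m{\left(r \right)} = \sqrt{2} \sqrt{r}$ ($m{\left(r \right)} = \sqrt{2 r} = \sqrt{2} \sqrt{r}$)
$\left(V{\left(2,-2 \right)} + f{\left(m{\left(-4 \right)} \right)}\right)^{2} = \left(25 - 10\right)^{2} = 15^{2} = 225$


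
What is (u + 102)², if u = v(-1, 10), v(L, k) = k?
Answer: 12544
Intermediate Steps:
u = 10
(u + 102)² = (10 + 102)² = 112² = 12544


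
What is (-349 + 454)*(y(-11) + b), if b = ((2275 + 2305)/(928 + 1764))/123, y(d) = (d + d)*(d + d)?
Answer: 1402316335/27593 ≈ 50821.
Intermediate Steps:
y(d) = 4*d² (y(d) = (2*d)*(2*d) = 4*d²)
b = 1145/82779 (b = (4580/2692)*(1/123) = (4580*(1/2692))*(1/123) = (1145/673)*(1/123) = 1145/82779 ≈ 0.013832)
(-349 + 454)*(y(-11) + b) = (-349 + 454)*(4*(-11)² + 1145/82779) = 105*(4*121 + 1145/82779) = 105*(484 + 1145/82779) = 105*(40066181/82779) = 1402316335/27593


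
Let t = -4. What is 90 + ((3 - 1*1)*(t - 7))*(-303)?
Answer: 6756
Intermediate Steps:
90 + ((3 - 1*1)*(t - 7))*(-303) = 90 + ((3 - 1*1)*(-4 - 7))*(-303) = 90 + ((3 - 1)*(-11))*(-303) = 90 + (2*(-11))*(-303) = 90 - 22*(-303) = 90 + 6666 = 6756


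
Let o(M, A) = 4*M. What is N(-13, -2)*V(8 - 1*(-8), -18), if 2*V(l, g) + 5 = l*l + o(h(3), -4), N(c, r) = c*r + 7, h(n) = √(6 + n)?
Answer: 8679/2 ≈ 4339.5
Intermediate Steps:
N(c, r) = 7 + c*r
V(l, g) = 7/2 + l²/2 (V(l, g) = -5/2 + (l*l + 4*√(6 + 3))/2 = -5/2 + (l² + 4*√9)/2 = -5/2 + (l² + 4*3)/2 = -5/2 + (l² + 12)/2 = -5/2 + (12 + l²)/2 = -5/2 + (6 + l²/2) = 7/2 + l²/2)
N(-13, -2)*V(8 - 1*(-8), -18) = (7 - 13*(-2))*(7/2 + (8 - 1*(-8))²/2) = (7 + 26)*(7/2 + (8 + 8)²/2) = 33*(7/2 + (½)*16²) = 33*(7/2 + (½)*256) = 33*(7/2 + 128) = 33*(263/2) = 8679/2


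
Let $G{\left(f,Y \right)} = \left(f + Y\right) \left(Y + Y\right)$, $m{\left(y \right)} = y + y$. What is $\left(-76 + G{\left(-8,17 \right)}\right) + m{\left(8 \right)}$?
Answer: $246$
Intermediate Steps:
$m{\left(y \right)} = 2 y$
$G{\left(f,Y \right)} = 2 Y \left(Y + f\right)$ ($G{\left(f,Y \right)} = \left(Y + f\right) 2 Y = 2 Y \left(Y + f\right)$)
$\left(-76 + G{\left(-8,17 \right)}\right) + m{\left(8 \right)} = \left(-76 + 2 \cdot 17 \left(17 - 8\right)\right) + 2 \cdot 8 = \left(-76 + 2 \cdot 17 \cdot 9\right) + 16 = \left(-76 + 306\right) + 16 = 230 + 16 = 246$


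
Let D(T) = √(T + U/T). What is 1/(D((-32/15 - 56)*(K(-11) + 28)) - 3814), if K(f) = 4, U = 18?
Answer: -798193920/3044700929513 - 8*I*√1273071929910/3044700929513 ≈ -0.00026216 - 2.9646e-6*I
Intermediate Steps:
D(T) = √(T + 18/T)
1/(D((-32/15 - 56)*(K(-11) + 28)) - 3814) = 1/(√((-32/15 - 56)*(4 + 28) + 18/(((-32/15 - 56)*(4 + 28)))) - 3814) = 1/(√((-32*1/15 - 56)*32 + 18/(((-32*1/15 - 56)*32))) - 3814) = 1/(√((-32/15 - 56)*32 + 18/(((-32/15 - 56)*32))) - 3814) = 1/(√(-872/15*32 + 18/((-872/15*32))) - 3814) = 1/(√(-27904/15 + 18/(-27904/15)) - 3814) = 1/(√(-27904/15 + 18*(-15/27904)) - 3814) = 1/(√(-27904/15 - 135/13952) - 3814) = 1/(√(-389318633/209280) - 3814) = 1/(I*√1273071929910/26160 - 3814) = 1/(-3814 + I*√1273071929910/26160)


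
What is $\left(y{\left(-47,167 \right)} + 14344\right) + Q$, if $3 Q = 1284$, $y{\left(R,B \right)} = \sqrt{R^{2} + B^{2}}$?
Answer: $14772 + \sqrt{30098} \approx 14945.0$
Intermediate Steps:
$y{\left(R,B \right)} = \sqrt{B^{2} + R^{2}}$
$Q = 428$ ($Q = \frac{1}{3} \cdot 1284 = 428$)
$\left(y{\left(-47,167 \right)} + 14344\right) + Q = \left(\sqrt{167^{2} + \left(-47\right)^{2}} + 14344\right) + 428 = \left(\sqrt{27889 + 2209} + 14344\right) + 428 = \left(\sqrt{30098} + 14344\right) + 428 = \left(14344 + \sqrt{30098}\right) + 428 = 14772 + \sqrt{30098}$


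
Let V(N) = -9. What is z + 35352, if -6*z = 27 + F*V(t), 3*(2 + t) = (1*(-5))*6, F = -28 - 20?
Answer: 70551/2 ≈ 35276.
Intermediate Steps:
F = -48
t = -12 (t = -2 + ((1*(-5))*6)/3 = -2 + (-5*6)/3 = -2 + (⅓)*(-30) = -2 - 10 = -12)
z = -153/2 (z = -(27 - 48*(-9))/6 = -(27 + 432)/6 = -⅙*459 = -153/2 ≈ -76.500)
z + 35352 = -153/2 + 35352 = 70551/2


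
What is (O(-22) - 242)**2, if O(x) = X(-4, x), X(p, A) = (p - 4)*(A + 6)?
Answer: 12996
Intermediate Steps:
X(p, A) = (-4 + p)*(6 + A)
O(x) = -48 - 8*x (O(x) = -24 - 4*x + 6*(-4) + x*(-4) = -24 - 4*x - 24 - 4*x = -48 - 8*x)
(O(-22) - 242)**2 = ((-48 - 8*(-22)) - 242)**2 = ((-48 + 176) - 242)**2 = (128 - 242)**2 = (-114)**2 = 12996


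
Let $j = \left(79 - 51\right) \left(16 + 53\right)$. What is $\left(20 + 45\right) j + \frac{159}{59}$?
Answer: $\frac{7409379}{59} \approx 1.2558 \cdot 10^{5}$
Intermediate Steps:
$j = 1932$ ($j = 28 \cdot 69 = 1932$)
$\left(20 + 45\right) j + \frac{159}{59} = \left(20 + 45\right) 1932 + \frac{159}{59} = 65 \cdot 1932 + 159 \cdot \frac{1}{59} = 125580 + \frac{159}{59} = \frac{7409379}{59}$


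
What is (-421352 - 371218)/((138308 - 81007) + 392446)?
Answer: -792570/449747 ≈ -1.7623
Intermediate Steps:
(-421352 - 371218)/((138308 - 81007) + 392446) = -792570/(57301 + 392446) = -792570/449747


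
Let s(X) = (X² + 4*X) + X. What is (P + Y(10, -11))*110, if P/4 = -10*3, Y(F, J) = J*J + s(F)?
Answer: 16610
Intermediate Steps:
s(X) = X² + 5*X
Y(F, J) = J² + F*(5 + F) (Y(F, J) = J*J + F*(5 + F) = J² + F*(5 + F))
P = -120 (P = 4*(-10*3) = 4*(-1*30) = 4*(-30) = -120)
(P + Y(10, -11))*110 = (-120 + ((-11)² + 10*(5 + 10)))*110 = (-120 + (121 + 10*15))*110 = (-120 + (121 + 150))*110 = (-120 + 271)*110 = 151*110 = 16610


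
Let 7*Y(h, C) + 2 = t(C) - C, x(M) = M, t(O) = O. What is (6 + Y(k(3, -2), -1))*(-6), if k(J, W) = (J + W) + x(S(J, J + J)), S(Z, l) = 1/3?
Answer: -240/7 ≈ -34.286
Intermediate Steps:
S(Z, l) = ⅓
k(J, W) = ⅓ + J + W (k(J, W) = (J + W) + ⅓ = ⅓ + J + W)
Y(h, C) = -2/7 (Y(h, C) = -2/7 + (C - C)/7 = -2/7 + (⅐)*0 = -2/7 + 0 = -2/7)
(6 + Y(k(3, -2), -1))*(-6) = (6 - 2/7)*(-6) = (40/7)*(-6) = -240/7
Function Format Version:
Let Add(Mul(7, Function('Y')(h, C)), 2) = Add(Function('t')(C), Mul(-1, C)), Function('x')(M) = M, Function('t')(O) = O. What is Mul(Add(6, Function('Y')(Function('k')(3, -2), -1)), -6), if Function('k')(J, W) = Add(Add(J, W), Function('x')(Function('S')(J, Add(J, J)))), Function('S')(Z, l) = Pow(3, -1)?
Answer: Rational(-240, 7) ≈ -34.286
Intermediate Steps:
Function('S')(Z, l) = Rational(1, 3)
Function('k')(J, W) = Add(Rational(1, 3), J, W) (Function('k')(J, W) = Add(Add(J, W), Rational(1, 3)) = Add(Rational(1, 3), J, W))
Function('Y')(h, C) = Rational(-2, 7) (Function('Y')(h, C) = Add(Rational(-2, 7), Mul(Rational(1, 7), Add(C, Mul(-1, C)))) = Add(Rational(-2, 7), Mul(Rational(1, 7), 0)) = Add(Rational(-2, 7), 0) = Rational(-2, 7))
Mul(Add(6, Function('Y')(Function('k')(3, -2), -1)), -6) = Mul(Add(6, Rational(-2, 7)), -6) = Mul(Rational(40, 7), -6) = Rational(-240, 7)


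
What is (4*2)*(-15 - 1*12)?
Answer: -216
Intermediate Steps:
(4*2)*(-15 - 1*12) = 8*(-15 - 12) = 8*(-27) = -216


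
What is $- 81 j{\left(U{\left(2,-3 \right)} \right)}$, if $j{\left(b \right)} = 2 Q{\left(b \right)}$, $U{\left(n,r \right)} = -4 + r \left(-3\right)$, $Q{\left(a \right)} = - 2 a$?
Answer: $1620$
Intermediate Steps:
$U{\left(n,r \right)} = -4 - 3 r$
$j{\left(b \right)} = - 4 b$ ($j{\left(b \right)} = 2 \left(- 2 b\right) = - 4 b$)
$- 81 j{\left(U{\left(2,-3 \right)} \right)} = - 81 \left(- 4 \left(-4 - -9\right)\right) = - 81 \left(- 4 \left(-4 + 9\right)\right) = - 81 \left(\left(-4\right) 5\right) = \left(-81\right) \left(-20\right) = 1620$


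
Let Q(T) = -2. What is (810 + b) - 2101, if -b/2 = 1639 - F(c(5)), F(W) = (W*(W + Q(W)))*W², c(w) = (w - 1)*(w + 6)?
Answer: 7150887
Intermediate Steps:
c(w) = (-1 + w)*(6 + w)
F(W) = W³*(-2 + W) (F(W) = (W*(W - 2))*W² = (W*(-2 + W))*W² = W³*(-2 + W))
b = 7152178 (b = -2*(1639 - (-6 + 5² + 5*5)³*(-2 + (-6 + 5² + 5*5))) = -2*(1639 - (-6 + 25 + 25)³*(-2 + (-6 + 25 + 25))) = -2*(1639 - 44³*(-2 + 44)) = -2*(1639 - 85184*42) = -2*(1639 - 1*3577728) = -2*(1639 - 3577728) = -2*(-3576089) = 7152178)
(810 + b) - 2101 = (810 + 7152178) - 2101 = 7152988 - 2101 = 7150887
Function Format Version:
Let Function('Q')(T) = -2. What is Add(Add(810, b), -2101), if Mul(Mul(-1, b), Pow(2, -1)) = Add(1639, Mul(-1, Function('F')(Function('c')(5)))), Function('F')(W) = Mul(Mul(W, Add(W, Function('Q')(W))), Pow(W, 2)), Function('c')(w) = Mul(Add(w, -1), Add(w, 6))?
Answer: 7150887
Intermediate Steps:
Function('c')(w) = Mul(Add(-1, w), Add(6, w))
Function('F')(W) = Mul(Pow(W, 3), Add(-2, W)) (Function('F')(W) = Mul(Mul(W, Add(W, -2)), Pow(W, 2)) = Mul(Mul(W, Add(-2, W)), Pow(W, 2)) = Mul(Pow(W, 3), Add(-2, W)))
b = 7152178 (b = Mul(-2, Add(1639, Mul(-1, Mul(Pow(Add(-6, Pow(5, 2), Mul(5, 5)), 3), Add(-2, Add(-6, Pow(5, 2), Mul(5, 5))))))) = Mul(-2, Add(1639, Mul(-1, Mul(Pow(Add(-6, 25, 25), 3), Add(-2, Add(-6, 25, 25)))))) = Mul(-2, Add(1639, Mul(-1, Mul(Pow(44, 3), Add(-2, 44))))) = Mul(-2, Add(1639, Mul(-1, Mul(85184, 42)))) = Mul(-2, Add(1639, Mul(-1, 3577728))) = Mul(-2, Add(1639, -3577728)) = Mul(-2, -3576089) = 7152178)
Add(Add(810, b), -2101) = Add(Add(810, 7152178), -2101) = Add(7152988, -2101) = 7150887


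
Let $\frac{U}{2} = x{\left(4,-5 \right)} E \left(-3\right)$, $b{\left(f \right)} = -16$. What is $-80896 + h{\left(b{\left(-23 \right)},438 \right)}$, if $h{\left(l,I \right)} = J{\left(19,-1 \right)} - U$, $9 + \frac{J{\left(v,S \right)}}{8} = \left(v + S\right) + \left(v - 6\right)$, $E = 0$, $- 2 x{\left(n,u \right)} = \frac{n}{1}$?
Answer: $-80720$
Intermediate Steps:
$x{\left(n,u \right)} = - \frac{n}{2}$ ($x{\left(n,u \right)} = - \frac{n 1^{-1}}{2} = - \frac{n 1}{2} = - \frac{n}{2}$)
$U = 0$ ($U = 2 \left(- \frac{1}{2}\right) 4 \cdot 0 \left(-3\right) = 2 \left(-2\right) 0 \left(-3\right) = 2 \cdot 0 \left(-3\right) = 2 \cdot 0 = 0$)
$J{\left(v,S \right)} = -120 + 8 S + 16 v$ ($J{\left(v,S \right)} = -72 + 8 \left(\left(v + S\right) + \left(v - 6\right)\right) = -72 + 8 \left(\left(S + v\right) + \left(-6 + v\right)\right) = -72 + 8 \left(-6 + S + 2 v\right) = -72 + \left(-48 + 8 S + 16 v\right) = -120 + 8 S + 16 v$)
$h{\left(l,I \right)} = 176$ ($h{\left(l,I \right)} = \left(-120 + 8 \left(-1\right) + 16 \cdot 19\right) - 0 = \left(-120 - 8 + 304\right) + 0 = 176 + 0 = 176$)
$-80896 + h{\left(b{\left(-23 \right)},438 \right)} = -80896 + 176 = -80720$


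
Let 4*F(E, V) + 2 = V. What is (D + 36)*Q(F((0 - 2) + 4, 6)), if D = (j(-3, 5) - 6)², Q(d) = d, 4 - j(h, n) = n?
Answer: 85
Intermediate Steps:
F(E, V) = -½ + V/4
j(h, n) = 4 - n
D = 49 (D = ((4 - 1*5) - 6)² = ((4 - 5) - 6)² = (-1 - 6)² = (-7)² = 49)
(D + 36)*Q(F((0 - 2) + 4, 6)) = (49 + 36)*(-½ + (¼)*6) = 85*(-½ + 3/2) = 85*1 = 85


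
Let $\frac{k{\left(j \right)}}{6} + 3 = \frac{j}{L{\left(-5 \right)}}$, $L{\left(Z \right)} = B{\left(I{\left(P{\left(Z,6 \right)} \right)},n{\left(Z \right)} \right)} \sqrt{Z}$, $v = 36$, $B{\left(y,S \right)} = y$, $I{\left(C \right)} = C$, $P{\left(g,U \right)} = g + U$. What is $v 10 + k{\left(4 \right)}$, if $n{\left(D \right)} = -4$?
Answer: $342 - \frac{24 i \sqrt{5}}{5} \approx 342.0 - 10.733 i$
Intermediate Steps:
$P{\left(g,U \right)} = U + g$
$L{\left(Z \right)} = \sqrt{Z} \left(6 + Z\right)$ ($L{\left(Z \right)} = \left(6 + Z\right) \sqrt{Z} = \sqrt{Z} \left(6 + Z\right)$)
$k{\left(j \right)} = -18 - \frac{6 i j \sqrt{5}}{5}$ ($k{\left(j \right)} = -18 + 6 \frac{j}{\sqrt{-5} \left(6 - 5\right)} = -18 + 6 \frac{j}{i \sqrt{5} \cdot 1} = -18 + 6 \frac{j}{i \sqrt{5}} = -18 + 6 j \left(- \frac{i \sqrt{5}}{5}\right) = -18 + 6 \left(- \frac{i j \sqrt{5}}{5}\right) = -18 - \frac{6 i j \sqrt{5}}{5}$)
$v 10 + k{\left(4 \right)} = 36 \cdot 10 - \left(18 + \frac{6}{5} i 4 \sqrt{5}\right) = 360 - \left(18 + \frac{24 i \sqrt{5}}{5}\right) = 342 - \frac{24 i \sqrt{5}}{5}$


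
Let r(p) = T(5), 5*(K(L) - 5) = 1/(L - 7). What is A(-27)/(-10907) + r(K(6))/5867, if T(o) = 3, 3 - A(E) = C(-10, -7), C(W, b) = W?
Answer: -3350/4922413 ≈ -0.00068056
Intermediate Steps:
A(E) = 13 (A(E) = 3 - 1*(-10) = 3 + 10 = 13)
K(L) = 5 + 1/(5*(-7 + L)) (K(L) = 5 + 1/(5*(L - 7)) = 5 + 1/(5*(-7 + L)))
r(p) = 3
A(-27)/(-10907) + r(K(6))/5867 = 13/(-10907) + 3/5867 = 13*(-1/10907) + 3*(1/5867) = -1/839 + 3/5867 = -3350/4922413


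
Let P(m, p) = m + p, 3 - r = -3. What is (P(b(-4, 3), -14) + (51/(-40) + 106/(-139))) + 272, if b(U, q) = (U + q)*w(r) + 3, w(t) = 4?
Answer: 1417591/5560 ≈ 254.96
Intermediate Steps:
r = 6 (r = 3 - 1*(-3) = 3 + 3 = 6)
b(U, q) = 3 + 4*U + 4*q (b(U, q) = (U + q)*4 + 3 = (4*U + 4*q) + 3 = 3 + 4*U + 4*q)
(P(b(-4, 3), -14) + (51/(-40) + 106/(-139))) + 272 = (((3 + 4*(-4) + 4*3) - 14) + (51/(-40) + 106/(-139))) + 272 = (((3 - 16 + 12) - 14) + (51*(-1/40) + 106*(-1/139))) + 272 = ((-1 - 14) + (-51/40 - 106/139)) + 272 = (-15 - 11329/5560) + 272 = -94729/5560 + 272 = 1417591/5560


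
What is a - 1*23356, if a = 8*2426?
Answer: -3948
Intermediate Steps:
a = 19408
a - 1*23356 = 19408 - 1*23356 = 19408 - 23356 = -3948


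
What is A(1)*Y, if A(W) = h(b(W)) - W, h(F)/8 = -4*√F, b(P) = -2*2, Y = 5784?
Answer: -5784 - 370176*I ≈ -5784.0 - 3.7018e+5*I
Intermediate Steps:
b(P) = -4
h(F) = -32*√F (h(F) = 8*(-4*√F) = -32*√F)
A(W) = -W - 64*I (A(W) = -64*I - W = -W - 64*I)
A(1)*Y = (-1*1 - 64*I)*5784 = (-1 - 64*I)*5784 = -5784 - 370176*I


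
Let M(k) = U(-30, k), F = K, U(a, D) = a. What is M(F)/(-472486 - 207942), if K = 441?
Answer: 15/340214 ≈ 4.4090e-5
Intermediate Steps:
F = 441
M(k) = -30
M(F)/(-472486 - 207942) = -30/(-472486 - 207942) = -30/(-680428) = -30*(-1/680428) = 15/340214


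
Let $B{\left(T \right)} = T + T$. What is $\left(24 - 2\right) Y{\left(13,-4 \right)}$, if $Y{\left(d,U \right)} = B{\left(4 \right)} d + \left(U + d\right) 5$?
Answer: $3278$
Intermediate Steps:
$B{\left(T \right)} = 2 T$
$Y{\left(d,U \right)} = 5 U + 13 d$ ($Y{\left(d,U \right)} = 2 \cdot 4 d + \left(U + d\right) 5 = 8 d + \left(5 U + 5 d\right) = 5 U + 13 d$)
$\left(24 - 2\right) Y{\left(13,-4 \right)} = \left(24 - 2\right) \left(5 \left(-4\right) + 13 \cdot 13\right) = \left(24 - 2\right) \left(-20 + 169\right) = 22 \cdot 149 = 3278$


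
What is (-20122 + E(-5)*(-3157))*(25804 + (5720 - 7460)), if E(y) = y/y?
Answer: -560185856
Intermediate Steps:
E(y) = 1
(-20122 + E(-5)*(-3157))*(25804 + (5720 - 7460)) = (-20122 + 1*(-3157))*(25804 + (5720 - 7460)) = (-20122 - 3157)*(25804 - 1740) = -23279*24064 = -560185856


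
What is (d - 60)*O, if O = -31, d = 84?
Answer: -744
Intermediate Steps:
(d - 60)*O = (84 - 60)*(-31) = 24*(-31) = -744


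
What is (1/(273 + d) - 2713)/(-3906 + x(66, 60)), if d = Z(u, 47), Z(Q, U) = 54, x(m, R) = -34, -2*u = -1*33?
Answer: 88715/128838 ≈ 0.68858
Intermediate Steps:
u = 33/2 (u = -(-1)*33/2 = -½*(-33) = 33/2 ≈ 16.500)
d = 54
(1/(273 + d) - 2713)/(-3906 + x(66, 60)) = (1/(273 + 54) - 2713)/(-3906 - 34) = (1/327 - 2713)/(-3940) = (1/327 - 2713)*(-1/3940) = -887150/327*(-1/3940) = 88715/128838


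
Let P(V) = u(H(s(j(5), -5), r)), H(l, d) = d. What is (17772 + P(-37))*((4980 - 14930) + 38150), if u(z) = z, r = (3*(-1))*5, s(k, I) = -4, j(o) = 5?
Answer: 500747400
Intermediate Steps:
r = -15 (r = -3*5 = -15)
P(V) = -15
(17772 + P(-37))*((4980 - 14930) + 38150) = (17772 - 15)*((4980 - 14930) + 38150) = 17757*(-9950 + 38150) = 17757*28200 = 500747400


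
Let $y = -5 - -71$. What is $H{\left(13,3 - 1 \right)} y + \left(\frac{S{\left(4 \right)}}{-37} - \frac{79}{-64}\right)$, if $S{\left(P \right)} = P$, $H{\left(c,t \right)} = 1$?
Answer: $\frac{158955}{2368} \approx 67.126$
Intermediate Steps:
$y = 66$ ($y = -5 + 71 = 66$)
$H{\left(13,3 - 1 \right)} y + \left(\frac{S{\left(4 \right)}}{-37} - \frac{79}{-64}\right) = 1 \cdot 66 + \left(\frac{4}{-37} - \frac{79}{-64}\right) = 66 + \left(4 \left(- \frac{1}{37}\right) - - \frac{79}{64}\right) = 66 + \left(- \frac{4}{37} + \frac{79}{64}\right) = 66 + \frac{2667}{2368} = \frac{158955}{2368}$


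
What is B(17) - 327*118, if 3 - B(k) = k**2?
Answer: -38872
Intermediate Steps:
B(k) = 3 - k**2
B(17) - 327*118 = (3 - 1*17**2) - 327*118 = (3 - 1*289) - 38586 = (3 - 289) - 38586 = -286 - 38586 = -38872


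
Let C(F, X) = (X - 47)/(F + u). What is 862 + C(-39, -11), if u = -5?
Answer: 18993/22 ≈ 863.32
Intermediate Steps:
C(F, X) = (-47 + X)/(-5 + F) (C(F, X) = (X - 47)/(F - 5) = (-47 + X)/(-5 + F))
862 + C(-39, -11) = 862 + (-47 - 11)/(-5 - 39) = 862 - 58/(-44) = 862 - 1/44*(-58) = 862 + 29/22 = 18993/22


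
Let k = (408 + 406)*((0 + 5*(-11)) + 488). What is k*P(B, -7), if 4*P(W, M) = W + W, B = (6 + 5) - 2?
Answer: 1586079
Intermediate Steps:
B = 9 (B = 11 - 2 = 9)
P(W, M) = W/2 (P(W, M) = (W + W)/4 = (2*W)/4 = W/2)
k = 352462 (k = 814*((0 - 55) + 488) = 814*(-55 + 488) = 814*433 = 352462)
k*P(B, -7) = 352462*((½)*9) = 352462*(9/2) = 1586079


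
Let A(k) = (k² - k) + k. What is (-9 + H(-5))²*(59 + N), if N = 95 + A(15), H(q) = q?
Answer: 74284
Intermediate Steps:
A(k) = k²
N = 320 (N = 95 + 15² = 95 + 225 = 320)
(-9 + H(-5))²*(59 + N) = (-9 - 5)²*(59 + 320) = (-14)²*379 = 196*379 = 74284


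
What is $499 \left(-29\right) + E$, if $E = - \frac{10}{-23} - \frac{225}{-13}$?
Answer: $- \frac{4321524}{299} \approx -14453.0$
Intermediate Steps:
$E = \frac{5305}{299}$ ($E = \left(-10\right) \left(- \frac{1}{23}\right) - - \frac{225}{13} = \frac{10}{23} + \frac{225}{13} = \frac{5305}{299} \approx 17.742$)
$499 \left(-29\right) + E = 499 \left(-29\right) + \frac{5305}{299} = -14471 + \frac{5305}{299} = - \frac{4321524}{299}$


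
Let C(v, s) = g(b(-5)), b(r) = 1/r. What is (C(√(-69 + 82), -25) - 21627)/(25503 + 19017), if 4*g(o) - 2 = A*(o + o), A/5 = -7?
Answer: -3089/6360 ≈ -0.48569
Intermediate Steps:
A = -35 (A = 5*(-7) = -35)
g(o) = ½ - 35*o/2 (g(o) = ½ + (-35*(o + o))/4 = ½ + (-70*o)/4 = ½ - 35*o/2)
C(v, s) = 4 (C(v, s) = ½ - 35/2/(-5) = ½ - 35/2*(-⅕) = ½ + 7/2 = 4)
(C(√(-69 + 82), -25) - 21627)/(25503 + 19017) = (4 - 21627)/(25503 + 19017) = -21623/44520 = -21623*1/44520 = -3089/6360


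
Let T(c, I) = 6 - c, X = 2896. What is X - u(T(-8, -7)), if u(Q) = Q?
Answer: 2882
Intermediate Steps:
X - u(T(-8, -7)) = 2896 - (6 - 1*(-8)) = 2896 - (6 + 8) = 2896 - 1*14 = 2896 - 14 = 2882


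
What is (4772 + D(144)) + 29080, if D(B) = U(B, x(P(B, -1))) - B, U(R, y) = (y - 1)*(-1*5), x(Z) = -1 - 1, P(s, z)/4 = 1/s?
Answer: 33723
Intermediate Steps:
P(s, z) = 4/s
x(Z) = -2
U(R, y) = 5 - 5*y (U(R, y) = (-1 + y)*(-5) = 5 - 5*y)
D(B) = 15 - B (D(B) = (5 - 5*(-2)) - B = (5 + 10) - B = 15 - B)
(4772 + D(144)) + 29080 = (4772 + (15 - 1*144)) + 29080 = (4772 + (15 - 144)) + 29080 = (4772 - 129) + 29080 = 4643 + 29080 = 33723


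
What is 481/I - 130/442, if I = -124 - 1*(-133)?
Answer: 8132/153 ≈ 53.150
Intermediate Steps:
I = 9 (I = -124 + 133 = 9)
481/I - 130/442 = 481/9 - 130/442 = 481*(1/9) - 130*1/442 = 481/9 - 5/17 = 8132/153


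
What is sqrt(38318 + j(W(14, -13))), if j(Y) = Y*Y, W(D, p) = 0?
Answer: 7*sqrt(782) ≈ 195.75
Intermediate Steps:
j(Y) = Y**2
sqrt(38318 + j(W(14, -13))) = sqrt(38318 + 0**2) = sqrt(38318 + 0) = sqrt(38318) = 7*sqrt(782)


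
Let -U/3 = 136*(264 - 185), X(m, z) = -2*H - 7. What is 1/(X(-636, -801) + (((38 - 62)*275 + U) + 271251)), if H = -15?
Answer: 1/232442 ≈ 4.3022e-6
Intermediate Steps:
X(m, z) = 23 (X(m, z) = -2*(-15) - 7 = 30 - 7 = 23)
U = -32232 (U = -408*(264 - 185) = -408*79 = -3*10744 = -32232)
1/(X(-636, -801) + (((38 - 62)*275 + U) + 271251)) = 1/(23 + (((38 - 62)*275 - 32232) + 271251)) = 1/(23 + ((-24*275 - 32232) + 271251)) = 1/(23 + ((-6600 - 32232) + 271251)) = 1/(23 + (-38832 + 271251)) = 1/(23 + 232419) = 1/232442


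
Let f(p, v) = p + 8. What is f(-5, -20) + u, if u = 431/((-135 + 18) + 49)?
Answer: -227/68 ≈ -3.3382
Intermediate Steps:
f(p, v) = 8 + p
u = -431/68 (u = 431/(-117 + 49) = 431/(-68) = 431*(-1/68) = -431/68 ≈ -6.3382)
f(-5, -20) + u = (8 - 5) - 431/68 = 3 - 431/68 = -227/68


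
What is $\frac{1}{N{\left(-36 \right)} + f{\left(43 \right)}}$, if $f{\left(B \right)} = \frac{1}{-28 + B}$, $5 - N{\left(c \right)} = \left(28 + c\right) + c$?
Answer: $\frac{15}{736} \approx 0.02038$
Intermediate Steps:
$N{\left(c \right)} = -23 - 2 c$ ($N{\left(c \right)} = 5 - \left(\left(28 + c\right) + c\right) = 5 - \left(28 + 2 c\right) = -23 - 2 c$)
$\frac{1}{N{\left(-36 \right)} + f{\left(43 \right)}} = \frac{1}{\left(-23 - -72\right) + \frac{1}{-28 + 43}} = \frac{1}{\left(-23 + 72\right) + \frac{1}{15}} = \frac{1}{49 + \frac{1}{15}} = \frac{1}{\frac{736}{15}} = \frac{15}{736}$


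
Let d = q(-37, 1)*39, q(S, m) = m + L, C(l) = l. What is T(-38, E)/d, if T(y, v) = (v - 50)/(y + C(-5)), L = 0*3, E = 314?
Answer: -88/559 ≈ -0.15742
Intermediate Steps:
L = 0
q(S, m) = m (q(S, m) = m + 0 = m)
T(y, v) = (-50 + v)/(-5 + y) (T(y, v) = (v - 50)/(y - 5) = (-50 + v)/(-5 + y))
d = 39 (d = 1*39 = 39)
T(-38, E)/d = ((-50 + 314)/(-5 - 38))/39 = (264/(-43))*(1/39) = -1/43*264*(1/39) = -264/43*1/39 = -88/559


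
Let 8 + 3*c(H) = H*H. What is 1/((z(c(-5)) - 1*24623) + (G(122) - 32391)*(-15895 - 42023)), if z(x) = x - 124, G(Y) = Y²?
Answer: 3/3041837054 ≈ 9.8625e-10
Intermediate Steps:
c(H) = -8/3 + H²/3 (c(H) = -8/3 + (H*H)/3 = -8/3 + H²/3)
z(x) = -124 + x
1/((z(c(-5)) - 1*24623) + (G(122) - 32391)*(-15895 - 42023)) = 1/(((-124 + (-8/3 + (⅓)*(-5)²)) - 1*24623) + (122² - 32391)*(-15895 - 42023)) = 1/(((-124 + (-8/3 + (⅓)*25)) - 24623) + (14884 - 32391)*(-57918)) = 1/(((-124 + (-8/3 + 25/3)) - 24623) - 17507*(-57918)) = 1/(((-124 + 17/3) - 24623) + 1013970426) = 1/((-355/3 - 24623) + 1013970426) = 1/(-74224/3 + 1013970426) = 1/(3041837054/3) = 3/3041837054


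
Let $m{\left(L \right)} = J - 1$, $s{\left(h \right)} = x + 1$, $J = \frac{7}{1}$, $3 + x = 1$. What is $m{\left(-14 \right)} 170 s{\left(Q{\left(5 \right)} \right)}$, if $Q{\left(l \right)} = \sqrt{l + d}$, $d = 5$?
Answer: $-1020$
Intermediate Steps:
$x = -2$ ($x = -3 + 1 = -2$)
$Q{\left(l \right)} = \sqrt{5 + l}$ ($Q{\left(l \right)} = \sqrt{l + 5} = \sqrt{5 + l}$)
$J = 7$ ($J = 7 \cdot 1 = 7$)
$s{\left(h \right)} = -1$ ($s{\left(h \right)} = -2 + 1 = -1$)
$m{\left(L \right)} = 6$ ($m{\left(L \right)} = 7 - 1 = 6$)
$m{\left(-14 \right)} 170 s{\left(Q{\left(5 \right)} \right)} = 6 \cdot 170 \left(-1\right) = 1020 \left(-1\right) = -1020$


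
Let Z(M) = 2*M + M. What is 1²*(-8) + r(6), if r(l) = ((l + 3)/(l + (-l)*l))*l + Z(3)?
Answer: -⅘ ≈ -0.80000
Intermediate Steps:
Z(M) = 3*M
r(l) = 9 + l*(3 + l)/(l - l²) (r(l) = ((l + 3)/(l + (-l)*l))*l + 3*3 = ((3 + l)/(l - l²))*l + 9 = l*(3 + l)/(l - l²) + 9 = 9 + l*(3 + l)/(l - l²))
1²*(-8) + r(6) = 1²*(-8) + 4*(-3 + 2*6)/(-1 + 6) = 1*(-8) + 4*(-3 + 12)/5 = -8 + 4*(⅕)*9 = -8 + 36/5 = -⅘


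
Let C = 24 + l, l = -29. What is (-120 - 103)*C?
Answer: 1115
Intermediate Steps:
C = -5 (C = 24 - 29 = -5)
(-120 - 103)*C = (-120 - 103)*(-5) = -223*(-5) = 1115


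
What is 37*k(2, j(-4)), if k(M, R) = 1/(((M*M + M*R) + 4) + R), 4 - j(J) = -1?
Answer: 37/23 ≈ 1.6087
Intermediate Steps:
j(J) = 5 (j(J) = 4 - 1*(-1) = 4 + 1 = 5)
k(M, R) = 1/(4 + R + M² + M*R) (k(M, R) = 1/(((M² + M*R) + 4) + R) = 1/((4 + M² + M*R) + R) = 1/(4 + R + M² + M*R))
37*k(2, j(-4)) = 37/(4 + 5 + 2² + 2*5) = 37/(4 + 5 + 4 + 10) = 37/23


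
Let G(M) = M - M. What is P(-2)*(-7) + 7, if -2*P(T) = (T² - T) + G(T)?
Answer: 28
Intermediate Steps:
G(M) = 0
P(T) = T/2 - T²/2 (P(T) = -((T² - T) + 0)/2 = -(T² - T)/2 = T/2 - T²/2)
P(-2)*(-7) + 7 = ((½)*(-2)*(1 - 1*(-2)))*(-7) + 7 = ((½)*(-2)*(1 + 2))*(-7) + 7 = ((½)*(-2)*3)*(-7) + 7 = -3*(-7) + 7 = 21 + 7 = 28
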